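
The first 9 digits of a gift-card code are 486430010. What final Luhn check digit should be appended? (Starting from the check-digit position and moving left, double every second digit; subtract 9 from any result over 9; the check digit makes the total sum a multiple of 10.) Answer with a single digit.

0

Partial digits right→left: 0 1 0 0 3 4 6 8 4
Double every second digit counting from the check-digit position (so the 1st, 3rd, 5th, ... of the partial from the right).
  doubled (with −9 where >9): 0 0 6 3 8 → sum 17
  kept as-is: 1 0 4 8 → sum 13
Total = 17 + 13 = 30.
Check digit = (10 − (30 mod 10)) mod 10 = 0.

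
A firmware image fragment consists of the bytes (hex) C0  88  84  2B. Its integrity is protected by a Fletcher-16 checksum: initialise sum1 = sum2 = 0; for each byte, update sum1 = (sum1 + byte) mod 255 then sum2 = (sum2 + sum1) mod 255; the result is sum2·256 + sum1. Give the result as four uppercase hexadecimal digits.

Running sums (mod 255):
  after byte 0 (C0): sum1=192, sum2=192
  after byte 1 (88): sum1=73, sum2=10
  after byte 2 (84): sum1=205, sum2=215
  after byte 3 (2B): sum1=248, sum2=208
Checksum = sum2·256 + sum1 = 208·256 + 248 = 53496 = 0xD0F8.

D0F8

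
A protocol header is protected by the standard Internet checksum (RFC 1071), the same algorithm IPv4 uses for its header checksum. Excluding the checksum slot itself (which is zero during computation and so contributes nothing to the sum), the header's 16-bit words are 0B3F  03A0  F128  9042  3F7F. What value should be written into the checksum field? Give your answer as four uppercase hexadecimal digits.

3036

One's-complement addition (fold any carry out of bit 15 back into bit 0):
  0x0B3F + 0x03A0 = 0x00EDF
  0x0EDF + 0xF128 = 0x10007 → wrap carry → 0x0008
  0x0008 + 0x9042 = 0x0904A
  0x904A + 0x3F7F = 0x0CFC9
One's-complement sum = 0xCFC9.
Checksum = ~0xCFC9 & 0xFFFF = 0x3036.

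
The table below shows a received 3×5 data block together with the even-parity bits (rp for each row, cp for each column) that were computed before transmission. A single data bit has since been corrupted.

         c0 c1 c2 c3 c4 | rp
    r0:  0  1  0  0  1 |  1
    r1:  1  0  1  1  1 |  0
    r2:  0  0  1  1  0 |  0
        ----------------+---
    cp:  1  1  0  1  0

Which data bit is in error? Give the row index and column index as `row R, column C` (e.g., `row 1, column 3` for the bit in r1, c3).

row 0, column 3

Recompute each row's even parity and compare to rp:
  r0: data parity 0, sent rp 1 → mismatch
  r1: data parity 0, sent rp 0 → ok
  r2: data parity 0, sent rp 0 → ok
Recompute each column's even parity and compare to cp:
  c0: data parity 1, sent cp 1 → ok
  c1: data parity 1, sent cp 1 → ok
  c2: data parity 0, sent cp 0 → ok
  c3: data parity 0, sent cp 1 → mismatch
  c4: data parity 0, sent cp 0 → ok
Exactly one row (r0) and one column (c3) fail → the flipped bit is at their intersection.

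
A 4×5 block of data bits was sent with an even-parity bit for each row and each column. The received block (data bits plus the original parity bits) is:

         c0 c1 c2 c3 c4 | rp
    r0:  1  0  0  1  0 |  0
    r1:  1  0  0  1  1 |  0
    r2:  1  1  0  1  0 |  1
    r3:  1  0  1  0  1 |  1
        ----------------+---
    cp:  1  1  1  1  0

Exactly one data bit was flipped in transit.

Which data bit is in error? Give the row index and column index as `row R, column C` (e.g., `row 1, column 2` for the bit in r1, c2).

Recompute each row's even parity and compare to rp:
  r0: data parity 0, sent rp 0 → ok
  r1: data parity 1, sent rp 0 → mismatch
  r2: data parity 1, sent rp 1 → ok
  r3: data parity 1, sent rp 1 → ok
Recompute each column's even parity and compare to cp:
  c0: data parity 0, sent cp 1 → mismatch
  c1: data parity 1, sent cp 1 → ok
  c2: data parity 1, sent cp 1 → ok
  c3: data parity 1, sent cp 1 → ok
  c4: data parity 0, sent cp 0 → ok
Exactly one row (r1) and one column (c0) fail → the flipped bit is at their intersection.

row 1, column 0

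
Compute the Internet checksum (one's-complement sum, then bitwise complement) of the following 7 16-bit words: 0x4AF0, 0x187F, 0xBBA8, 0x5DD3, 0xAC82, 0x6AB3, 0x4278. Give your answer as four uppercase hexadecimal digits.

2966

One's-complement addition (fold any carry out of bit 15 back into bit 0):
  0x4AF0 + 0x187F = 0x0636F
  0x636F + 0xBBA8 = 0x11F17 → wrap carry → 0x1F18
  0x1F18 + 0x5DD3 = 0x07CEB
  0x7CEB + 0xAC82 = 0x1296D → wrap carry → 0x296E
  0x296E + 0x6AB3 = 0x09421
  0x9421 + 0x4278 = 0x0D699
One's-complement sum = 0xD699.
Checksum = ~0xD699 & 0xFFFF = 0x2966.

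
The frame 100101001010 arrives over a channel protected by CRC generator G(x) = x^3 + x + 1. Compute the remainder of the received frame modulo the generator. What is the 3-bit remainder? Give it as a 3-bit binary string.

Modulo-2 division of 100101001010 by 1011:
  pos 0: 1001 XOR 1011 = 0010
  pos 2: 1001 XOR 1011 = 0010
  pos 4: 1000 XOR 1011 = 0011
  pos 6: 1110 XOR 1011 = 0101
  pos 7: 1011 XOR 1011 = 0000
Remainder = 000 (zero — the frame passes the CRC check).

000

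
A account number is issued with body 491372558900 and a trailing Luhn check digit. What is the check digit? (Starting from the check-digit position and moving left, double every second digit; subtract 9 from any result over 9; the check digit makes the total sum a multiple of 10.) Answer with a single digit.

Partial digits right→left: 0 0 9 8 5 5 2 7 3 1 9 4
Double every second digit counting from the check-digit position (so the 1st, 3rd, 5th, ... of the partial from the right).
  doubled (with −9 where >9): 0 9 1 4 6 9 → sum 29
  kept as-is: 0 8 5 7 1 4 → sum 25
Total = 29 + 25 = 54.
Check digit = (10 − (54 mod 10)) mod 10 = 6.

6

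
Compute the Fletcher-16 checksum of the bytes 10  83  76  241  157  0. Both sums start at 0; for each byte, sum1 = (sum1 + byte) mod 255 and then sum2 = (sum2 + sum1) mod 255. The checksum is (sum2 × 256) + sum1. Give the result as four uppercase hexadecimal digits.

Running sums (mod 255):
  after byte 0 (10): sum1=10, sum2=10
  after byte 1 (83): sum1=93, sum2=103
  after byte 2 (76): sum1=169, sum2=17
  after byte 3 (241): sum1=155, sum2=172
  after byte 4 (157): sum1=57, sum2=229
  after byte 5 (0): sum1=57, sum2=31
Checksum = sum2·256 + sum1 = 31·256 + 57 = 7993 = 0x1F39.

1F39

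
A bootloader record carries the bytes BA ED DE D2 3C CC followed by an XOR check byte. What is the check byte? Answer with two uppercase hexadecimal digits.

AB

XOR the bytes together:
  start with 0xBA
  0xBA ⊕ 0xED = 0x57
  0x57 ⊕ 0xDE = 0x89
  0x89 ⊕ 0xD2 = 0x5B
  0x5B ⊕ 0x3C = 0x67
  0x67 ⊕ 0xCC = 0xAB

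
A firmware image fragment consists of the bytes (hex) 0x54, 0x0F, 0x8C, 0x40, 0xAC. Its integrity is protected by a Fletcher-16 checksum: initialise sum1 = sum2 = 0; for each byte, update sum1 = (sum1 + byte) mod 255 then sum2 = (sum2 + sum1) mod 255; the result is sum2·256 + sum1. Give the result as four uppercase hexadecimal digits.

B4DC

Running sums (mod 255):
  after byte 0 (0x54): sum1=84, sum2=84
  after byte 1 (0x0F): sum1=99, sum2=183
  after byte 2 (0x8C): sum1=239, sum2=167
  after byte 3 (0x40): sum1=48, sum2=215
  after byte 4 (0xAC): sum1=220, sum2=180
Checksum = sum2·256 + sum1 = 180·256 + 220 = 46300 = 0xB4DC.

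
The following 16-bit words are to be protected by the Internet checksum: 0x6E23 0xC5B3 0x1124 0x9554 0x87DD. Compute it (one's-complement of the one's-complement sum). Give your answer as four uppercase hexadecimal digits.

9DD2

One's-complement addition (fold any carry out of bit 15 back into bit 0):
  0x6E23 + 0xC5B3 = 0x133D6 → wrap carry → 0x33D7
  0x33D7 + 0x1124 = 0x044FB
  0x44FB + 0x9554 = 0x0DA4F
  0xDA4F + 0x87DD = 0x1622C → wrap carry → 0x622D
One's-complement sum = 0x622D.
Checksum = ~0x622D & 0xFFFF = 0x9DD2.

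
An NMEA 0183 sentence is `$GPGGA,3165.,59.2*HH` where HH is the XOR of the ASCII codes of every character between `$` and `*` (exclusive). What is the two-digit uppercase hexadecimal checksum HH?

69

XOR the ASCII codes of the payload characters:
  'G' = 0x47 → acc = 0x47
  'P' = 0x50 → acc = 0x17
  'G' = 0x47 → acc = 0x50
  'G' = 0x47 → acc = 0x17
  'A' = 0x41 → acc = 0x56
  ',' = 0x2C → acc = 0x7A
  '3' = 0x33 → acc = 0x49
  '1' = 0x31 → acc = 0x78
  '6' = 0x36 → acc = 0x4E
  '5' = 0x35 → acc = 0x7B
  '.' = 0x2E → acc = 0x55
  ',' = 0x2C → acc = 0x79
  '5' = 0x35 → acc = 0x4C
  '9' = 0x39 → acc = 0x75
  '.' = 0x2E → acc = 0x5B
  '2' = 0x32 → acc = 0x69
Checksum = 0x69.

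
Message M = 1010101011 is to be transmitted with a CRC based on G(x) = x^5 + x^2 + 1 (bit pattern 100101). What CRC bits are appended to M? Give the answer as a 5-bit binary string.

00000

Append 5 zeros: 101010101100000. Divide by 100101 (XOR where the leading bit is 1):
  pos 0: 101010 XOR 100101 = 001111
  pos 2: 111110 XOR 100101 = 011011
  pos 3: 110111 XOR 100101 = 010010
  pos 4: 100101 XOR 100101 = 000000
Remainder (last 5 bits) = 00000. This is the CRC / FCS.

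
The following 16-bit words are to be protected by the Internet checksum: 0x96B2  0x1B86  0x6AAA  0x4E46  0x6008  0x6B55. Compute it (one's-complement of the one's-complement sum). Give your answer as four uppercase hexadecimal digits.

C978

One's-complement addition (fold any carry out of bit 15 back into bit 0):
  0x96B2 + 0x1B86 = 0x0B238
  0xB238 + 0x6AAA = 0x11CE2 → wrap carry → 0x1CE3
  0x1CE3 + 0x4E46 = 0x06B29
  0x6B29 + 0x6008 = 0x0CB31
  0xCB31 + 0x6B55 = 0x13686 → wrap carry → 0x3687
One's-complement sum = 0x3687.
Checksum = ~0x3687 & 0xFFFF = 0xC978.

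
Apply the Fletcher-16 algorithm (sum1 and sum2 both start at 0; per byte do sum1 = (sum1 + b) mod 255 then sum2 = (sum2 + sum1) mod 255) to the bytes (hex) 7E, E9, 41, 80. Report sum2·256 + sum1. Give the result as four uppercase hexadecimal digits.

Running sums (mod 255):
  after byte 0 (7E): sum1=126, sum2=126
  after byte 1 (E9): sum1=104, sum2=230
  after byte 2 (41): sum1=169, sum2=144
  after byte 3 (80): sum1=42, sum2=186
Checksum = sum2·256 + sum1 = 186·256 + 42 = 47658 = 0xBA2A.

BA2A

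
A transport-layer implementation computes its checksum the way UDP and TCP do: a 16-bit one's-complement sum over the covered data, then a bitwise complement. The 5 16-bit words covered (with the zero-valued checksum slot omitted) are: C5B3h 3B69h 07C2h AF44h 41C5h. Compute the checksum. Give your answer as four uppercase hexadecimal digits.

One's-complement addition (fold any carry out of bit 15 back into bit 0):
  0xC5B3 + 0x3B69 = 0x1011C → wrap carry → 0x011D
  0x011D + 0x07C2 = 0x008DF
  0x08DF + 0xAF44 = 0x0B823
  0xB823 + 0x41C5 = 0x0F9E8
One's-complement sum = 0xF9E8.
Checksum = ~0xF9E8 & 0xFFFF = 0x0617.

0617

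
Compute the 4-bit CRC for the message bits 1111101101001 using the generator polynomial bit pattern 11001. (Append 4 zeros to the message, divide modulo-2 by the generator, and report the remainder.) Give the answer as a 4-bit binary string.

Append 4 zeros: 11111011010010000. Divide by 11001 (XOR where the leading bit is 1):
  pos 0: 11111 XOR 11001 = 00110
  pos 2: 11001 XOR 11001 = 00000
  pos 7: 10100 XOR 11001 = 01101
  pos 8: 11011 XOR 11001 = 00010
  pos 11: 10000 XOR 11001 = 01001
  pos 12: 10010 XOR 11001 = 01011
Remainder (last 4 bits) = 1011. This is the CRC / FCS.

1011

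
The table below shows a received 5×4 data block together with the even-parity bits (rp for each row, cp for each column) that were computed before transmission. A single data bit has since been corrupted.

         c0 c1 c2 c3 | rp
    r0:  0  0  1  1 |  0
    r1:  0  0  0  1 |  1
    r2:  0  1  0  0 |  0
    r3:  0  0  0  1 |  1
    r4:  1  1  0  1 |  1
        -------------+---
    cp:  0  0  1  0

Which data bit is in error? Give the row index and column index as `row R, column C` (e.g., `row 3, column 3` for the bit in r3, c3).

Recompute each row's even parity and compare to rp:
  r0: data parity 0, sent rp 0 → ok
  r1: data parity 1, sent rp 1 → ok
  r2: data parity 1, sent rp 0 → mismatch
  r3: data parity 1, sent rp 1 → ok
  r4: data parity 1, sent rp 1 → ok
Recompute each column's even parity and compare to cp:
  c0: data parity 1, sent cp 0 → mismatch
  c1: data parity 0, sent cp 0 → ok
  c2: data parity 1, sent cp 1 → ok
  c3: data parity 0, sent cp 0 → ok
Exactly one row (r2) and one column (c0) fail → the flipped bit is at their intersection.

row 2, column 0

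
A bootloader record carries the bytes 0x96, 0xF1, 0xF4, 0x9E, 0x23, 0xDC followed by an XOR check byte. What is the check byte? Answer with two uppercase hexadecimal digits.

XOR the bytes together:
  start with 0x96
  0x96 ⊕ 0xF1 = 0x67
  0x67 ⊕ 0xF4 = 0x93
  0x93 ⊕ 0x9E = 0x0D
  0x0D ⊕ 0x23 = 0x2E
  0x2E ⊕ 0xDC = 0xF2

F2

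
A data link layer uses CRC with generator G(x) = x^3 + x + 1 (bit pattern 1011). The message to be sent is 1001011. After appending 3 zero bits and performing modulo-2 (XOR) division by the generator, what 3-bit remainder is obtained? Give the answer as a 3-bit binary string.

Append 3 zeros: 1001011000. Divide by 1011 (XOR where the leading bit is 1):
  pos 0: 1001 XOR 1011 = 0010
  pos 2: 1001 XOR 1011 = 0010
  pos 4: 1010 XOR 1011 = 0001
Remainder (last 3 bits) = 100. This is the CRC / FCS.

100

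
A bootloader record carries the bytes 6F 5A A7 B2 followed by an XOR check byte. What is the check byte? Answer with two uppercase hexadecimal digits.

XOR the bytes together:
  start with 0x6F
  0x6F ⊕ 0x5A = 0x35
  0x35 ⊕ 0xA7 = 0x92
  0x92 ⊕ 0xB2 = 0x20

20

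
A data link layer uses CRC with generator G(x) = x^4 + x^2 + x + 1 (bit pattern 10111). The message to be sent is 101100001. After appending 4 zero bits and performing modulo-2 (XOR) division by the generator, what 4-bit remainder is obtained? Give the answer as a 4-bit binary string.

Append 4 zeros: 1011000010000. Divide by 10111 (XOR where the leading bit is 1):
  pos 0: 10110 XOR 10111 = 00001
  pos 4: 10001 XOR 10111 = 00110
  pos 6: 11000 XOR 10111 = 01111
  pos 7: 11110 XOR 10111 = 01001
  pos 8: 10010 XOR 10111 = 00101
Remainder (last 4 bits) = 0101. This is the CRC / FCS.

0101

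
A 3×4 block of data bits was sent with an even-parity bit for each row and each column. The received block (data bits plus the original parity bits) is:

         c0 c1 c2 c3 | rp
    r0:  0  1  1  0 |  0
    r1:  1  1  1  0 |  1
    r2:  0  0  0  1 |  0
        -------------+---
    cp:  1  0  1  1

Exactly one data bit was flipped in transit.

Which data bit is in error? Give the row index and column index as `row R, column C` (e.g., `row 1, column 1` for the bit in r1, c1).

row 2, column 2

Recompute each row's even parity and compare to rp:
  r0: data parity 0, sent rp 0 → ok
  r1: data parity 1, sent rp 1 → ok
  r2: data parity 1, sent rp 0 → mismatch
Recompute each column's even parity and compare to cp:
  c0: data parity 1, sent cp 1 → ok
  c1: data parity 0, sent cp 0 → ok
  c2: data parity 0, sent cp 1 → mismatch
  c3: data parity 1, sent cp 1 → ok
Exactly one row (r2) and one column (c2) fail → the flipped bit is at their intersection.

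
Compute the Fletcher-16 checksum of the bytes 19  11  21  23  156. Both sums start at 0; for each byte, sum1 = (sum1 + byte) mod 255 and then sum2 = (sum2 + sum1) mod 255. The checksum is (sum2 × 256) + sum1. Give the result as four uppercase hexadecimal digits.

Running sums (mod 255):
  after byte 0 (19): sum1=19, sum2=19
  after byte 1 (11): sum1=30, sum2=49
  after byte 2 (21): sum1=51, sum2=100
  after byte 3 (23): sum1=74, sum2=174
  after byte 4 (156): sum1=230, sum2=149
Checksum = sum2·256 + sum1 = 149·256 + 230 = 38374 = 0x95E6.

95E6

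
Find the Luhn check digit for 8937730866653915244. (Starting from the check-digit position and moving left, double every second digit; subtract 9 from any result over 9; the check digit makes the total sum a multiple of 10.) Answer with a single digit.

Partial digits right→left: 4 4 2 5 1 9 3 5 6 6 6 8 0 3 7 7 3 9 8
Double every second digit counting from the check-digit position (so the 1st, 3rd, 5th, ... of the partial from the right).
  doubled (with −9 where >9): 8 4 2 6 3 3 0 5 6 7 → sum 44
  kept as-is: 4 5 9 5 6 8 3 7 9 → sum 56
Total = 44 + 56 = 100.
Check digit = (10 − (100 mod 10)) mod 10 = 0.

0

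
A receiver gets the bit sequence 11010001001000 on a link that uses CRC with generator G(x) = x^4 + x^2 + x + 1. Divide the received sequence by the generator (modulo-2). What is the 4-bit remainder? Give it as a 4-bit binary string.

1110

Modulo-2 division of 11010001001000 by 10111:
  pos 0: 11010 XOR 10111 = 01101
  pos 1: 11010 XOR 10111 = 01101
  pos 2: 11010 XOR 10111 = 01101
  pos 3: 11011 XOR 10111 = 01100
  pos 4: 11000 XOR 10111 = 01111
  pos 5: 11110 XOR 10111 = 01001
  pos 6: 10011 XOR 10111 = 00100
  pos 8: 10000 XOR 10111 = 00111
Remainder = 1110 (nonzero — an error is detected).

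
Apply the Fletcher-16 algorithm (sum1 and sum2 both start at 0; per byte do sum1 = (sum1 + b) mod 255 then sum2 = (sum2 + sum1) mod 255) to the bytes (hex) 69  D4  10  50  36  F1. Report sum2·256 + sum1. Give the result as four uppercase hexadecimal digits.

30C6

Running sums (mod 255):
  after byte 0 (69): sum1=105, sum2=105
  after byte 1 (D4): sum1=62, sum2=167
  after byte 2 (10): sum1=78, sum2=245
  after byte 3 (50): sum1=158, sum2=148
  after byte 4 (36): sum1=212, sum2=105
  after byte 5 (F1): sum1=198, sum2=48
Checksum = sum2·256 + sum1 = 48·256 + 198 = 12486 = 0x30C6.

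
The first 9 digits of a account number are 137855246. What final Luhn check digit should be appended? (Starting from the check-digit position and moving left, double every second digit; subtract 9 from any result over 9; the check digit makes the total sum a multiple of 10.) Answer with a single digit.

5

Partial digits right→left: 6 4 2 5 5 8 7 3 1
Double every second digit counting from the check-digit position (so the 1st, 3rd, 5th, ... of the partial from the right).
  doubled (with −9 where >9): 3 4 1 5 2 → sum 15
  kept as-is: 4 5 8 3 → sum 20
Total = 15 + 20 = 35.
Check digit = (10 − (35 mod 10)) mod 10 = 5.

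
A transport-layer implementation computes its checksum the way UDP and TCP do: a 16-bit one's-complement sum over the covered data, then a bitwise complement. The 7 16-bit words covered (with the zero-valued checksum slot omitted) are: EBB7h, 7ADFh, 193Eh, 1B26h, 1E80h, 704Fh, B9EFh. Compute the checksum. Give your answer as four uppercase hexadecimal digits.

One's-complement addition (fold any carry out of bit 15 back into bit 0):
  0xEBB7 + 0x7ADF = 0x16696 → wrap carry → 0x6697
  0x6697 + 0x193E = 0x07FD5
  0x7FD5 + 0x1B26 = 0x09AFB
  0x9AFB + 0x1E80 = 0x0B97B
  0xB97B + 0x704F = 0x129CA → wrap carry → 0x29CB
  0x29CB + 0xB9EF = 0x0E3BA
One's-complement sum = 0xE3BA.
Checksum = ~0xE3BA & 0xFFFF = 0x1C45.

1C45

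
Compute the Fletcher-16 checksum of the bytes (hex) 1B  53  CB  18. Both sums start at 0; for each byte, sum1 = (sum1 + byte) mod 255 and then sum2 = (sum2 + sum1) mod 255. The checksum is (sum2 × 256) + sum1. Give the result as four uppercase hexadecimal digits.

1652

Running sums (mod 255):
  after byte 0 (1B): sum1=27, sum2=27
  after byte 1 (53): sum1=110, sum2=137
  after byte 2 (CB): sum1=58, sum2=195
  after byte 3 (18): sum1=82, sum2=22
Checksum = sum2·256 + sum1 = 22·256 + 82 = 5714 = 0x1652.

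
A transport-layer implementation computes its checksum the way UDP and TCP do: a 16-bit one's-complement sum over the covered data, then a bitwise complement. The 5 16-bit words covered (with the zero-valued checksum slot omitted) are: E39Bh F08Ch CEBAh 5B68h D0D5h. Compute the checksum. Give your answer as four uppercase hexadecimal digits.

One's-complement addition (fold any carry out of bit 15 back into bit 0):
  0xE39B + 0xF08C = 0x1D427 → wrap carry → 0xD428
  0xD428 + 0xCEBA = 0x1A2E2 → wrap carry → 0xA2E3
  0xA2E3 + 0x5B68 = 0x0FE4B
  0xFE4B + 0xD0D5 = 0x1CF20 → wrap carry → 0xCF21
One's-complement sum = 0xCF21.
Checksum = ~0xCF21 & 0xFFFF = 0x30DE.

30DE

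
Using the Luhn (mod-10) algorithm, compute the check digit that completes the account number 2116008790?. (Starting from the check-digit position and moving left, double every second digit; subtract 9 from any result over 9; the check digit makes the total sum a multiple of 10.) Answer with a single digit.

0

Partial digits right→left: 0 9 7 8 0 0 6 1 1 2
Double every second digit counting from the check-digit position (so the 1st, 3rd, 5th, ... of the partial from the right).
  doubled (with −9 where >9): 0 5 0 3 2 → sum 10
  kept as-is: 9 8 0 1 2 → sum 20
Total = 10 + 20 = 30.
Check digit = (10 − (30 mod 10)) mod 10 = 0.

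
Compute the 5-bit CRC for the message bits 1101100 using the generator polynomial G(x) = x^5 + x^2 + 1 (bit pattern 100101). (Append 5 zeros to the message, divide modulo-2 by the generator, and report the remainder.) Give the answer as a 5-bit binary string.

01111

Append 5 zeros: 110110000000. Divide by 100101 (XOR where the leading bit is 1):
  pos 0: 110110 XOR 100101 = 010011
  pos 1: 100110 XOR 100101 = 000011
  pos 5: 110000 XOR 100101 = 010101
  pos 6: 101010 XOR 100101 = 001111
Remainder (last 5 bits) = 01111. This is the CRC / FCS.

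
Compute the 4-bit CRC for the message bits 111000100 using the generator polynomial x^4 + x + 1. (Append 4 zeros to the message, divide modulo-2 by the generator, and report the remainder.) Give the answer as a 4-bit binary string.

1010

Append 4 zeros: 1110001000000. Divide by 10011 (XOR where the leading bit is 1):
  pos 0: 11100 XOR 10011 = 01111
  pos 1: 11110 XOR 10011 = 01101
  pos 2: 11011 XOR 10011 = 01000
  pos 3: 10000 XOR 10011 = 00011
  pos 6: 11000 XOR 10011 = 01011
  pos 7: 10110 XOR 10011 = 00101
Remainder (last 4 bits) = 1010. This is the CRC / FCS.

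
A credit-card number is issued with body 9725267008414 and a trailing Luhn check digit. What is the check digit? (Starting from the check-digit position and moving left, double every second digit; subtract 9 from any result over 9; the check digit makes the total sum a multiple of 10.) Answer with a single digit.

Partial digits right→left: 4 1 4 8 0 0 7 6 2 5 2 7 9
Double every second digit counting from the check-digit position (so the 1st, 3rd, 5th, ... of the partial from the right).
  doubled (with −9 where >9): 8 8 0 5 4 4 9 → sum 38
  kept as-is: 1 8 0 6 5 7 → sum 27
Total = 38 + 27 = 65.
Check digit = (10 − (65 mod 10)) mod 10 = 5.

5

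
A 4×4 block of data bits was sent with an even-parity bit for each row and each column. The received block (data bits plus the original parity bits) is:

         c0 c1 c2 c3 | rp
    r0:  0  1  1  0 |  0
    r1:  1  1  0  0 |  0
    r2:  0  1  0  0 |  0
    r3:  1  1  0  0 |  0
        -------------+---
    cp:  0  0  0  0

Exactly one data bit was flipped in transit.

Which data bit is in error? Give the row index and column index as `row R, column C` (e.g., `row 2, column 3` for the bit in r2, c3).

row 2, column 2

Recompute each row's even parity and compare to rp:
  r0: data parity 0, sent rp 0 → ok
  r1: data parity 0, sent rp 0 → ok
  r2: data parity 1, sent rp 0 → mismatch
  r3: data parity 0, sent rp 0 → ok
Recompute each column's even parity and compare to cp:
  c0: data parity 0, sent cp 0 → ok
  c1: data parity 0, sent cp 0 → ok
  c2: data parity 1, sent cp 0 → mismatch
  c3: data parity 0, sent cp 0 → ok
Exactly one row (r2) and one column (c2) fail → the flipped bit is at their intersection.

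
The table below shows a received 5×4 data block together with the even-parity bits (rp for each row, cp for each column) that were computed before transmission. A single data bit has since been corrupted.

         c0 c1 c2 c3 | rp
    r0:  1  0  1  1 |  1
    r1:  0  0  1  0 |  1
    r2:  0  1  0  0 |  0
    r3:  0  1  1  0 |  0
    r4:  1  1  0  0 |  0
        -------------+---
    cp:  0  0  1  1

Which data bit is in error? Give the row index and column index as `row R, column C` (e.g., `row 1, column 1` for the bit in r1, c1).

row 2, column 1

Recompute each row's even parity and compare to rp:
  r0: data parity 1, sent rp 1 → ok
  r1: data parity 1, sent rp 1 → ok
  r2: data parity 1, sent rp 0 → mismatch
  r3: data parity 0, sent rp 0 → ok
  r4: data parity 0, sent rp 0 → ok
Recompute each column's even parity and compare to cp:
  c0: data parity 0, sent cp 0 → ok
  c1: data parity 1, sent cp 0 → mismatch
  c2: data parity 1, sent cp 1 → ok
  c3: data parity 1, sent cp 1 → ok
Exactly one row (r2) and one column (c1) fail → the flipped bit is at their intersection.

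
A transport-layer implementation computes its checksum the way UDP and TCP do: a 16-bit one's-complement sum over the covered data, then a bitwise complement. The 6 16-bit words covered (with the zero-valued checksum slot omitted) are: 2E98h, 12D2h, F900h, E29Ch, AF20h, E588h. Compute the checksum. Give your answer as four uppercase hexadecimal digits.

One's-complement addition (fold any carry out of bit 15 back into bit 0):
  0x2E98 + 0x12D2 = 0x0416A
  0x416A + 0xF900 = 0x13A6A → wrap carry → 0x3A6B
  0x3A6B + 0xE29C = 0x11D07 → wrap carry → 0x1D08
  0x1D08 + 0xAF20 = 0x0CC28
  0xCC28 + 0xE588 = 0x1B1B0 → wrap carry → 0xB1B1
One's-complement sum = 0xB1B1.
Checksum = ~0xB1B1 & 0xFFFF = 0x4E4E.

4E4E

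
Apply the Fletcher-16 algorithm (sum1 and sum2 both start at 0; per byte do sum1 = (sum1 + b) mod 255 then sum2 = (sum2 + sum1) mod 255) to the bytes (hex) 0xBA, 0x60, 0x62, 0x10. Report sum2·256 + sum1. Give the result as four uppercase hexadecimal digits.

Running sums (mod 255):
  after byte 0 (0xBA): sum1=186, sum2=186
  after byte 1 (0x60): sum1=27, sum2=213
  after byte 2 (0x62): sum1=125, sum2=83
  after byte 3 (0x10): sum1=141, sum2=224
Checksum = sum2·256 + sum1 = 224·256 + 141 = 57485 = 0xE08D.

E08D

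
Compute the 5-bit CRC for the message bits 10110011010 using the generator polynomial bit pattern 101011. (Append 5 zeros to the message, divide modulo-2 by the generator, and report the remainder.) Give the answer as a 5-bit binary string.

Append 5 zeros: 1011001101000000. Divide by 101011 (XOR where the leading bit is 1):
  pos 0: 101100 XOR 101011 = 000111
  pos 3: 111110 XOR 101011 = 010101
  pos 4: 101011 XOR 101011 = 000000
Remainder (last 5 bits) = 00000. This is the CRC / FCS.

00000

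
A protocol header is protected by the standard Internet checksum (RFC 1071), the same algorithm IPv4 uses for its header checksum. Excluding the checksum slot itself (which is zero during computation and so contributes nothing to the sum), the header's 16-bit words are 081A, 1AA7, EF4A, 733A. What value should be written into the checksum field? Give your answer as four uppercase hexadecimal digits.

7AB9

One's-complement addition (fold any carry out of bit 15 back into bit 0):
  0x081A + 0x1AA7 = 0x022C1
  0x22C1 + 0xEF4A = 0x1120B → wrap carry → 0x120C
  0x120C + 0x733A = 0x08546
One's-complement sum = 0x8546.
Checksum = ~0x8546 & 0xFFFF = 0x7AB9.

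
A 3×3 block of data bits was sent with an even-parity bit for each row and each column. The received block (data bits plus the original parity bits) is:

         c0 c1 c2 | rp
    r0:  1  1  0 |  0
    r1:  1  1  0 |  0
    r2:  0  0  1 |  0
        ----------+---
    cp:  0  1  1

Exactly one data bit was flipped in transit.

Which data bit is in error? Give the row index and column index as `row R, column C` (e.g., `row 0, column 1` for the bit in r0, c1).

Recompute each row's even parity and compare to rp:
  r0: data parity 0, sent rp 0 → ok
  r1: data parity 0, sent rp 0 → ok
  r2: data parity 1, sent rp 0 → mismatch
Recompute each column's even parity and compare to cp:
  c0: data parity 0, sent cp 0 → ok
  c1: data parity 0, sent cp 1 → mismatch
  c2: data parity 1, sent cp 1 → ok
Exactly one row (r2) and one column (c1) fail → the flipped bit is at their intersection.

row 2, column 1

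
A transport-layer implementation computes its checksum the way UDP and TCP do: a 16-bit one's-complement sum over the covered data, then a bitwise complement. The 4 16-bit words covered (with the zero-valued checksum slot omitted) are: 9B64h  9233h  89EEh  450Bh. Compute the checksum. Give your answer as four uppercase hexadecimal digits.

036E

One's-complement addition (fold any carry out of bit 15 back into bit 0):
  0x9B64 + 0x9233 = 0x12D97 → wrap carry → 0x2D98
  0x2D98 + 0x89EE = 0x0B786
  0xB786 + 0x450B = 0x0FC91
One's-complement sum = 0xFC91.
Checksum = ~0xFC91 & 0xFFFF = 0x036E.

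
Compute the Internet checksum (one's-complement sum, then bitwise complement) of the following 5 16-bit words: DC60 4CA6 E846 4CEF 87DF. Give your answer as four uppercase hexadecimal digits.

One's-complement addition (fold any carry out of bit 15 back into bit 0):
  0xDC60 + 0x4CA6 = 0x12906 → wrap carry → 0x2907
  0x2907 + 0xE846 = 0x1114D → wrap carry → 0x114E
  0x114E + 0x4CEF = 0x05E3D
  0x5E3D + 0x87DF = 0x0E61C
One's-complement sum = 0xE61C.
Checksum = ~0xE61C & 0xFFFF = 0x19E3.

19E3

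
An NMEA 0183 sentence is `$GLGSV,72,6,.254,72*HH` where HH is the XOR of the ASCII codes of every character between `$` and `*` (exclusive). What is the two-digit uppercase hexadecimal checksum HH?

XOR the ASCII codes of the payload characters:
  'G' = 0x47 → acc = 0x47
  'L' = 0x4C → acc = 0x0B
  'G' = 0x47 → acc = 0x4C
  'S' = 0x53 → acc = 0x1F
  'V' = 0x56 → acc = 0x49
  ',' = 0x2C → acc = 0x65
  '7' = 0x37 → acc = 0x52
  '2' = 0x32 → acc = 0x60
  ',' = 0x2C → acc = 0x4C
  '6' = 0x36 → acc = 0x7A
  ',' = 0x2C → acc = 0x56
  '.' = 0x2E → acc = 0x78
  '2' = 0x32 → acc = 0x4A
  '5' = 0x35 → acc = 0x7F
  '4' = 0x34 → acc = 0x4B
  ',' = 0x2C → acc = 0x67
  '7' = 0x37 → acc = 0x50
  '2' = 0x32 → acc = 0x62
Checksum = 0x62.

62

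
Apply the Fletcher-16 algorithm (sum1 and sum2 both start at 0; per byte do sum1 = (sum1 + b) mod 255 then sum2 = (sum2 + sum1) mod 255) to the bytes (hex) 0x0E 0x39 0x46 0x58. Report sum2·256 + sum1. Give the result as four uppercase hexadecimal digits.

C8E5

Running sums (mod 255):
  after byte 0 (0x0E): sum1=14, sum2=14
  after byte 1 (0x39): sum1=71, sum2=85
  after byte 2 (0x46): sum1=141, sum2=226
  after byte 3 (0x58): sum1=229, sum2=200
Checksum = sum2·256 + sum1 = 200·256 + 229 = 51429 = 0xC8E5.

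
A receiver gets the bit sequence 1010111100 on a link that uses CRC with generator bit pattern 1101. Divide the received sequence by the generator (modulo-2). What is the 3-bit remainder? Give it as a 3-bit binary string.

Modulo-2 division of 1010111100 by 1101:
  pos 0: 1010 XOR 1101 = 0111
  pos 1: 1111 XOR 1101 = 0010
  pos 3: 1011 XOR 1101 = 0110
  pos 4: 1101 XOR 1101 = 0000
Remainder = 000 (zero — the frame passes the CRC check).

000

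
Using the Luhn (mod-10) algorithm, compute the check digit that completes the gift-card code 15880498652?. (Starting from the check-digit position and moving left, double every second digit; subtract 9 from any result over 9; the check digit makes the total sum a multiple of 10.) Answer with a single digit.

5

Partial digits right→left: 2 5 6 8 9 4 0 8 8 5 1
Double every second digit counting from the check-digit position (so the 1st, 3rd, 5th, ... of the partial from the right).
  doubled (with −9 where >9): 4 3 9 0 7 2 → sum 25
  kept as-is: 5 8 4 8 5 → sum 30
Total = 25 + 30 = 55.
Check digit = (10 − (55 mod 10)) mod 10 = 5.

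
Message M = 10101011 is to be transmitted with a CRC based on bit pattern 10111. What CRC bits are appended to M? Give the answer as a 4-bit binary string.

Append 4 zeros: 101010110000. Divide by 10111 (XOR where the leading bit is 1):
  pos 0: 10101 XOR 10111 = 00010
  pos 3: 10011 XOR 10111 = 00100
  pos 5: 10000 XOR 10111 = 00111
  pos 7: 11100 XOR 10111 = 01011
Remainder (last 4 bits) = 1011. This is the CRC / FCS.

1011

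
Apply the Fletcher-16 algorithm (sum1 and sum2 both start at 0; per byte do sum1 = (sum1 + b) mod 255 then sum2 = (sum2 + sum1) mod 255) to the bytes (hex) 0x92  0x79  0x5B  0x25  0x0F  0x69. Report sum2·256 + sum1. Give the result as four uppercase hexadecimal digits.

Running sums (mod 255):
  after byte 0 (0x92): sum1=146, sum2=146
  after byte 1 (0x79): sum1=12, sum2=158
  after byte 2 (0x5B): sum1=103, sum2=6
  after byte 3 (0x25): sum1=140, sum2=146
  after byte 4 (0x0F): sum1=155, sum2=46
  after byte 5 (0x69): sum1=5, sum2=51
Checksum = sum2·256 + sum1 = 51·256 + 5 = 13061 = 0x3305.

3305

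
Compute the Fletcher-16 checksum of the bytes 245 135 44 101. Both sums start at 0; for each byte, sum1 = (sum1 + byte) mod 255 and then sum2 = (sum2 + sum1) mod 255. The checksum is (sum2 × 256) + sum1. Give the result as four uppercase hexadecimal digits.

Running sums (mod 255):
  after byte 0 (245): sum1=245, sum2=245
  after byte 1 (135): sum1=125, sum2=115
  after byte 2 (44): sum1=169, sum2=29
  after byte 3 (101): sum1=15, sum2=44
Checksum = sum2·256 + sum1 = 44·256 + 15 = 11279 = 0x2C0F.

2C0F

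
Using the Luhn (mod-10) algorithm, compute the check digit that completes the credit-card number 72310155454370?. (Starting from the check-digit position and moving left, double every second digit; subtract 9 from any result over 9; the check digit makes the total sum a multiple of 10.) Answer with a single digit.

4

Partial digits right→left: 0 7 3 4 5 4 5 5 1 0 1 3 2 7
Double every second digit counting from the check-digit position (so the 1st, 3rd, 5th, ... of the partial from the right).
  doubled (with −9 where >9): 0 6 1 1 2 2 4 → sum 16
  kept as-is: 7 4 4 5 0 3 7 → sum 30
Total = 16 + 30 = 46.
Check digit = (10 − (46 mod 10)) mod 10 = 4.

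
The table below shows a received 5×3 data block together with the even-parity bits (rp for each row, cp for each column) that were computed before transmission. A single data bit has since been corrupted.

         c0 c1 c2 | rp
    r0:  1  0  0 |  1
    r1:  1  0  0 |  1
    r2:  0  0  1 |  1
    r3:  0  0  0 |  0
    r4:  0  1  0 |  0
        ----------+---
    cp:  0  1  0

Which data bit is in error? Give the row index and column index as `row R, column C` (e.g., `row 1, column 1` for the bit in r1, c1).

row 4, column 2

Recompute each row's even parity and compare to rp:
  r0: data parity 1, sent rp 1 → ok
  r1: data parity 1, sent rp 1 → ok
  r2: data parity 1, sent rp 1 → ok
  r3: data parity 0, sent rp 0 → ok
  r4: data parity 1, sent rp 0 → mismatch
Recompute each column's even parity and compare to cp:
  c0: data parity 0, sent cp 0 → ok
  c1: data parity 1, sent cp 1 → ok
  c2: data parity 1, sent cp 0 → mismatch
Exactly one row (r4) and one column (c2) fail → the flipped bit is at their intersection.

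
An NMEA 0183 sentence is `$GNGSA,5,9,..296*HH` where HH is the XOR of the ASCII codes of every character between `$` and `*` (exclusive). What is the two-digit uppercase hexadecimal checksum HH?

XOR the ASCII codes of the payload characters:
  'G' = 0x47 → acc = 0x47
  'N' = 0x4E → acc = 0x09
  'G' = 0x47 → acc = 0x4E
  'S' = 0x53 → acc = 0x1D
  'A' = 0x41 → acc = 0x5C
  ',' = 0x2C → acc = 0x70
  '5' = 0x35 → acc = 0x45
  ',' = 0x2C → acc = 0x69
  '9' = 0x39 → acc = 0x50
  ',' = 0x2C → acc = 0x7C
  '.' = 0x2E → acc = 0x52
  '.' = 0x2E → acc = 0x7C
  '2' = 0x32 → acc = 0x4E
  '9' = 0x39 → acc = 0x77
  '6' = 0x36 → acc = 0x41
Checksum = 0x41.

41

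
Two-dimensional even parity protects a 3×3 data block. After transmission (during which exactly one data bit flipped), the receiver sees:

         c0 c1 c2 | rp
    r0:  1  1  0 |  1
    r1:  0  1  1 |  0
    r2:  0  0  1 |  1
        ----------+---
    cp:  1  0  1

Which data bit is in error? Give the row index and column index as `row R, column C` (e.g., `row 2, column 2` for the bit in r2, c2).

row 0, column 2

Recompute each row's even parity and compare to rp:
  r0: data parity 0, sent rp 1 → mismatch
  r1: data parity 0, sent rp 0 → ok
  r2: data parity 1, sent rp 1 → ok
Recompute each column's even parity and compare to cp:
  c0: data parity 1, sent cp 1 → ok
  c1: data parity 0, sent cp 0 → ok
  c2: data parity 0, sent cp 1 → mismatch
Exactly one row (r0) and one column (c2) fail → the flipped bit is at their intersection.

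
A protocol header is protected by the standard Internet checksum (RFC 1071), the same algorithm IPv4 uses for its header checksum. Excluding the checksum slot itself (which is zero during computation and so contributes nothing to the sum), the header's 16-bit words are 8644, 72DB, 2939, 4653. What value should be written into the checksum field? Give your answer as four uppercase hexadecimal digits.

9753

One's-complement addition (fold any carry out of bit 15 back into bit 0):
  0x8644 + 0x72DB = 0x0F91F
  0xF91F + 0x2939 = 0x12258 → wrap carry → 0x2259
  0x2259 + 0x4653 = 0x068AC
One's-complement sum = 0x68AC.
Checksum = ~0x68AC & 0xFFFF = 0x9753.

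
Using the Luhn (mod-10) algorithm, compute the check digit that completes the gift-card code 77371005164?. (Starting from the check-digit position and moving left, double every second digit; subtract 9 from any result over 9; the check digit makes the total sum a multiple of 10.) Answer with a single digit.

2

Partial digits right→left: 4 6 1 5 0 0 1 7 3 7 7
Double every second digit counting from the check-digit position (so the 1st, 3rd, 5th, ... of the partial from the right).
  doubled (with −9 where >9): 8 2 0 2 6 5 → sum 23
  kept as-is: 6 5 0 7 7 → sum 25
Total = 23 + 25 = 48.
Check digit = (10 − (48 mod 10)) mod 10 = 2.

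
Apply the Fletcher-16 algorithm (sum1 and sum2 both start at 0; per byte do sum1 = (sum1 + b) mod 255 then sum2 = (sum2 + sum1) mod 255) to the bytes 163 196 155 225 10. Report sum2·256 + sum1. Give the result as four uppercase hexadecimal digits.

Running sums (mod 255):
  after byte 0 (163): sum1=163, sum2=163
  after byte 1 (196): sum1=104, sum2=12
  after byte 2 (155): sum1=4, sum2=16
  after byte 3 (225): sum1=229, sum2=245
  after byte 4 (10): sum1=239, sum2=229
Checksum = sum2·256 + sum1 = 229·256 + 239 = 58863 = 0xE5EF.

E5EF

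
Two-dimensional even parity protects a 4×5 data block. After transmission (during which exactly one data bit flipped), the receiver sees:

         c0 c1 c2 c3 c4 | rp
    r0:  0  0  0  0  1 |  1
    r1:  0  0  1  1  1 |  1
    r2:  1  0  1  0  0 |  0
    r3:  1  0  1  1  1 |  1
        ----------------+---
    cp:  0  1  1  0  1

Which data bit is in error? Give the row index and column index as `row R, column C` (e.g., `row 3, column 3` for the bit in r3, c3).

Recompute each row's even parity and compare to rp:
  r0: data parity 1, sent rp 1 → ok
  r1: data parity 1, sent rp 1 → ok
  r2: data parity 0, sent rp 0 → ok
  r3: data parity 0, sent rp 1 → mismatch
Recompute each column's even parity and compare to cp:
  c0: data parity 0, sent cp 0 → ok
  c1: data parity 0, sent cp 1 → mismatch
  c2: data parity 1, sent cp 1 → ok
  c3: data parity 0, sent cp 0 → ok
  c4: data parity 1, sent cp 1 → ok
Exactly one row (r3) and one column (c1) fail → the flipped bit is at their intersection.

row 3, column 1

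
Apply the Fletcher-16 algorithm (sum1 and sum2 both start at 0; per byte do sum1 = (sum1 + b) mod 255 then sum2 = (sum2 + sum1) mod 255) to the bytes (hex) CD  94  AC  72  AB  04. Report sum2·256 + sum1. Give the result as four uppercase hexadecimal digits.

Running sums (mod 255):
  after byte 0 (CD): sum1=205, sum2=205
  after byte 1 (94): sum1=98, sum2=48
  after byte 2 (AC): sum1=15, sum2=63
  after byte 3 (72): sum1=129, sum2=192
  after byte 4 (AB): sum1=45, sum2=237
  after byte 5 (04): sum1=49, sum2=31
Checksum = sum2·256 + sum1 = 31·256 + 49 = 7985 = 0x1F31.

1F31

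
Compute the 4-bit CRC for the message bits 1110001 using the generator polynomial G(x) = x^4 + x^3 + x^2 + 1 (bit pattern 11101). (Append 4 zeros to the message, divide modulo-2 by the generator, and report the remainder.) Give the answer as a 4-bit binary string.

0011

Append 4 zeros: 11100010000. Divide by 11101 (XOR where the leading bit is 1):
  pos 0: 11100 XOR 11101 = 00001
  pos 4: 10100 XOR 11101 = 01001
  pos 5: 10010 XOR 11101 = 01111
  pos 6: 11110 XOR 11101 = 00011
Remainder (last 4 bits) = 0011. This is the CRC / FCS.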